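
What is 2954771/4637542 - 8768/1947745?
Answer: 5714478473139/9032749242790 ≈ 0.63264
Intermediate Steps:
2954771/4637542 - 8768/1947745 = 5714478473139/9032749242790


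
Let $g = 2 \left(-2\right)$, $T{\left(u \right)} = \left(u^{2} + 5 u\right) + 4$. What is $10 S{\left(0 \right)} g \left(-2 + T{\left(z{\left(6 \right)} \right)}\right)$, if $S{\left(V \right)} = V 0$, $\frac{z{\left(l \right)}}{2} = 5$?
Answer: $0$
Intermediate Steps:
$z{\left(l \right)} = 10$ ($z{\left(l \right)} = 2 \cdot 5 = 10$)
$S{\left(V \right)} = 0$
$T{\left(u \right)} = 4 + u^{2} + 5 u$
$g = -4$
$10 S{\left(0 \right)} g \left(-2 + T{\left(z{\left(6 \right)} \right)}\right) = 10 \cdot 0 \left(- 4 \left(-2 + \left(4 + 10^{2} + 5 \cdot 10\right)\right)\right) = 0 \left(- 4 \left(-2 + \left(4 + 100 + 50\right)\right)\right) = 0 \left(- 4 \left(-2 + 154\right)\right) = 0 \left(\left(-4\right) 152\right) = 0 \left(-608\right) = 0$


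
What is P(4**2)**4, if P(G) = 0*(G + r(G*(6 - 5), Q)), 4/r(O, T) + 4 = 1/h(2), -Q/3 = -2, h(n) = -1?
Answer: 0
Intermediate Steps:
Q = 6 (Q = -3*(-2) = 6)
r(O, T) = -4/5 (r(O, T) = 4/(-4 + 1/(-1)) = 4/(-4 - 1) = 4/(-5) = 4*(-1/5) = -4/5)
P(G) = 0 (P(G) = 0*(G - 4/5) = 0*(-4/5 + G) = 0)
P(4**2)**4 = 0**4 = 0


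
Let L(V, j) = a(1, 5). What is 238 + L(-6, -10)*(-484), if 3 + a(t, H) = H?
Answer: -730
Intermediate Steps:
a(t, H) = -3 + H
L(V, j) = 2 (L(V, j) = -3 + 5 = 2)
238 + L(-6, -10)*(-484) = 238 + 2*(-484) = 238 - 968 = -730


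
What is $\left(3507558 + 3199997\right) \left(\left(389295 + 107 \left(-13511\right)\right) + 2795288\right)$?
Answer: $11663807634830$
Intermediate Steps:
$\left(3507558 + 3199997\right) \left(\left(389295 + 107 \left(-13511\right)\right) + 2795288\right) = 6707555 \left(\left(389295 - 1445677\right) + 2795288\right) = 6707555 \left(-1056382 + 2795288\right) = 6707555 \cdot 1738906 = 11663807634830$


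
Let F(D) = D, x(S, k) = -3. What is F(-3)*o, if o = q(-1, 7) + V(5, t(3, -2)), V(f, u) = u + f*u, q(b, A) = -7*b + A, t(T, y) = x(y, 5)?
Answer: 12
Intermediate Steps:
t(T, y) = -3
q(b, A) = A - 7*b
o = -4 (o = (7 - 7*(-1)) - 3*(1 + 5) = (7 + 7) - 3*6 = 14 - 18 = -4)
F(-3)*o = -3*(-4) = 12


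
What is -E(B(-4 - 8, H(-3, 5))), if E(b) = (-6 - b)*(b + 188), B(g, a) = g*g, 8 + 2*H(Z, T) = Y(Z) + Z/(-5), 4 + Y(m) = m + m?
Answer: 49800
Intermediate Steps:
Y(m) = -4 + 2*m (Y(m) = -4 + (m + m) = -4 + 2*m)
H(Z, T) = -6 + 9*Z/10 (H(Z, T) = -4 + ((-4 + 2*Z) + Z/(-5))/2 = -4 + ((-4 + 2*Z) + Z*(-⅕))/2 = -4 + ((-4 + 2*Z) - Z/5)/2 = -4 + (-4 + 9*Z/5)/2 = -4 + (-2 + 9*Z/10) = -6 + 9*Z/10)
B(g, a) = g²
E(b) = (-6 - b)*(188 + b)
-E(B(-4 - 8, H(-3, 5))) = -(-1128 - ((-4 - 8)²)² - 194*(-4 - 8)²) = -(-1128 - ((-12)²)² - 194*(-12)²) = -(-1128 - 1*144² - 194*144) = -(-1128 - 1*20736 - 27936) = -(-1128 - 20736 - 27936) = -1*(-49800) = 49800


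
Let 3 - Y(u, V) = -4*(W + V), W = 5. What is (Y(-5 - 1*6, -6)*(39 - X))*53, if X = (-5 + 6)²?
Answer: -2014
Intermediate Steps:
Y(u, V) = 23 + 4*V (Y(u, V) = 3 - (-4)*(5 + V) = 3 - (-20 - 4*V) = 3 + (20 + 4*V) = 23 + 4*V)
X = 1 (X = 1² = 1)
(Y(-5 - 1*6, -6)*(39 - X))*53 = ((23 + 4*(-6))*(39 - 1*1))*53 = ((23 - 24)*(39 - 1))*53 = -1*38*53 = -38*53 = -2014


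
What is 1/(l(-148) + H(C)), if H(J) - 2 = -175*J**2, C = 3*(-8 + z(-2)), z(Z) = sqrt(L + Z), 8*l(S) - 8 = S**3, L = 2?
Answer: -1/506021 ≈ -1.9762e-6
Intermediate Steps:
l(S) = 1 + S**3/8
z(Z) = sqrt(2 + Z)
C = -24 (C = 3*(-8 + sqrt(2 - 2)) = 3*(-8 + sqrt(0)) = 3*(-8 + 0) = 3*(-8) = -24)
H(J) = 2 - 175*J**2
1/(l(-148) + H(C)) = 1/((1 + (1/8)*(-148)**3) + (2 - 175*(-24)**2)) = 1/((1 + (1/8)*(-3241792)) + (2 - 175*576)) = 1/((1 - 405224) + (2 - 100800)) = 1/(-405223 - 100798) = 1/(-506021) = -1/506021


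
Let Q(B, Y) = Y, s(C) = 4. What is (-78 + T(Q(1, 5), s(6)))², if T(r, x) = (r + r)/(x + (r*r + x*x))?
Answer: 490000/81 ≈ 6049.4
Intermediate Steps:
T(r, x) = 2*r/(x + r² + x²) (T(r, x) = (2*r)/(x + (r² + x²)) = (2*r)/(x + r² + x²) = 2*r/(x + r² + x²))
(-78 + T(Q(1, 5), s(6)))² = (-78 + 2*5/(4 + 5² + 4²))² = (-78 + 2*5/(4 + 25 + 16))² = (-78 + 2*5/45)² = (-78 + 2*5*(1/45))² = (-78 + 2/9)² = (-700/9)² = 490000/81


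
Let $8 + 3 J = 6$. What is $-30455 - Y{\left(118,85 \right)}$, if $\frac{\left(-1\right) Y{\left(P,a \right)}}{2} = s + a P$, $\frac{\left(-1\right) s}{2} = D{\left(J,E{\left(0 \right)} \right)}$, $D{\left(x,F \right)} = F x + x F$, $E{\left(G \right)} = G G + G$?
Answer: $-10395$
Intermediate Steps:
$J = - \frac{2}{3}$ ($J = - \frac{8}{3} + \frac{1}{3} \cdot 6 = - \frac{8}{3} + 2 = - \frac{2}{3} \approx -0.66667$)
$E{\left(G \right)} = G + G^{2}$ ($E{\left(G \right)} = G^{2} + G = G + G^{2}$)
$D{\left(x,F \right)} = 2 F x$ ($D{\left(x,F \right)} = F x + F x = 2 F x$)
$s = 0$ ($s = - 2 \cdot 2 \cdot 0 \left(1 + 0\right) \left(- \frac{2}{3}\right) = - 2 \cdot 2 \cdot 0 \cdot 1 \left(- \frac{2}{3}\right) = - 2 \cdot 2 \cdot 0 \left(- \frac{2}{3}\right) = \left(-2\right) 0 = 0$)
$Y{\left(P,a \right)} = - 2 P a$ ($Y{\left(P,a \right)} = - 2 \left(0 + a P\right) = - 2 \left(0 + P a\right) = - 2 P a$)
$-30455 - Y{\left(118,85 \right)} = -30455 - \left(-2\right) 118 \cdot 85 = -30455 - -20060 = -30455 + 20060 = -10395$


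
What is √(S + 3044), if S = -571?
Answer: √2473 ≈ 49.729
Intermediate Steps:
√(S + 3044) = √(-571 + 3044) = √2473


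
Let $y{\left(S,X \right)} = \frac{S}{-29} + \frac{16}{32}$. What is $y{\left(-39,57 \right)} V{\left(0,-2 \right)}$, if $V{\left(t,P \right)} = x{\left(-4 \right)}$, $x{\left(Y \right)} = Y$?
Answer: $- \frac{214}{29} \approx -7.3793$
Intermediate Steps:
$y{\left(S,X \right)} = \frac{1}{2} - \frac{S}{29}$ ($y{\left(S,X \right)} = S \left(- \frac{1}{29}\right) + 16 \cdot \frac{1}{32} = - \frac{S}{29} + \frac{1}{2} = \frac{1}{2} - \frac{S}{29}$)
$V{\left(t,P \right)} = -4$
$y{\left(-39,57 \right)} V{\left(0,-2 \right)} = \left(\frac{1}{2} - - \frac{39}{29}\right) \left(-4\right) = \left(\frac{1}{2} + \frac{39}{29}\right) \left(-4\right) = \frac{107}{58} \left(-4\right) = - \frac{214}{29}$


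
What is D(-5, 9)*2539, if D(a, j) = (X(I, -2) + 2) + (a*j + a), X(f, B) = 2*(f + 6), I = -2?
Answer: -101560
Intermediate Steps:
X(f, B) = 12 + 2*f (X(f, B) = 2*(6 + f) = 12 + 2*f)
D(a, j) = 10 + a + a*j (D(a, j) = ((12 + 2*(-2)) + 2) + (a*j + a) = ((12 - 4) + 2) + (a + a*j) = (8 + 2) + (a + a*j) = 10 + (a + a*j) = 10 + a + a*j)
D(-5, 9)*2539 = (10 - 5 - 5*9)*2539 = (10 - 5 - 45)*2539 = -40*2539 = -101560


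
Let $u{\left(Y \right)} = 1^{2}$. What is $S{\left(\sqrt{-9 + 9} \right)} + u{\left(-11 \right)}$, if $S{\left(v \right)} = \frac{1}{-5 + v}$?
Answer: $\frac{4}{5} \approx 0.8$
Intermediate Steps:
$u{\left(Y \right)} = 1$
$S{\left(\sqrt{-9 + 9} \right)} + u{\left(-11 \right)} = \frac{1}{-5 + \sqrt{-9 + 9}} + 1 = \frac{1}{-5 + \sqrt{0}} + 1 = \frac{1}{-5 + 0} + 1 = \frac{1}{-5} + 1 = - \frac{1}{5} + 1 = \frac{4}{5}$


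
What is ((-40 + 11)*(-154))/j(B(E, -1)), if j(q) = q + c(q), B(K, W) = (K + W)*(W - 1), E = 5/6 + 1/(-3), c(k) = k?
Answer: 2233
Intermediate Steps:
E = 1/2 (E = 5*(1/6) + 1*(-1/3) = 5/6 - 1/3 = 1/2 ≈ 0.50000)
B(K, W) = (-1 + W)*(K + W) (B(K, W) = (K + W)*(-1 + W) = (-1 + W)*(K + W))
j(q) = 2*q (j(q) = q + q = 2*q)
((-40 + 11)*(-154))/j(B(E, -1)) = ((-40 + 11)*(-154))/((2*((-1)**2 - 1*1/2 - 1*(-1) + (1/2)*(-1)))) = (-29*(-154))/((2*(1 - 1/2 + 1 - 1/2))) = 4466/((2*1)) = 4466/2 = 4466*(1/2) = 2233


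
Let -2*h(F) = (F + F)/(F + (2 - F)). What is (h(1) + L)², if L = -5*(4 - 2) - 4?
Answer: 841/4 ≈ 210.25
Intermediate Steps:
L = -14 (L = -5*2 - 4 = -10 - 4 = -14)
h(F) = -F/2 (h(F) = -(F + F)/(2*(F + (2 - F))) = -2*F/(2*2) = -F/2)
(h(1) + L)² = (-½*1 - 14)² = (-½ - 14)² = (-29/2)² = 841/4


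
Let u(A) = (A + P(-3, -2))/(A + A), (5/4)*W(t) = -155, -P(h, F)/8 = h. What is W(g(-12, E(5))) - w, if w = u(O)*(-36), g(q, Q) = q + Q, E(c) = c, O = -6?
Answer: -178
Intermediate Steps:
P(h, F) = -8*h
g(q, Q) = Q + q
W(t) = -124 (W(t) = (⅘)*(-155) = -124)
u(A) = (24 + A)/(2*A) (u(A) = (A - 8*(-3))/(A + A) = (A + 24)/((2*A)) = (24 + A)*(1/(2*A)) = (24 + A)/(2*A))
w = 54 (w = ((½)*(24 - 6)/(-6))*(-36) = ((½)*(-⅙)*18)*(-36) = -3/2*(-36) = 54)
W(g(-12, E(5))) - w = -124 - 1*54 = -124 - 54 = -178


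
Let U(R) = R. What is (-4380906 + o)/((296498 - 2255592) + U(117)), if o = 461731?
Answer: 3919175/1958977 ≈ 2.0006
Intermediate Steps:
(-4380906 + o)/((296498 - 2255592) + U(117)) = (-4380906 + 461731)/((296498 - 2255592) + 117) = -3919175/(-1959094 + 117) = -3919175/(-1958977) = -3919175*(-1/1958977) = 3919175/1958977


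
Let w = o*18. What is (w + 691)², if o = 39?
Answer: 1940449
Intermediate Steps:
w = 702 (w = 39*18 = 702)
(w + 691)² = (702 + 691)² = 1393² = 1940449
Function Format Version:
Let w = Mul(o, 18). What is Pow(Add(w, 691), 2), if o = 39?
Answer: 1940449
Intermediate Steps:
w = 702 (w = Mul(39, 18) = 702)
Pow(Add(w, 691), 2) = Pow(Add(702, 691), 2) = Pow(1393, 2) = 1940449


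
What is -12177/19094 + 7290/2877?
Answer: 34720677/18311146 ≈ 1.8962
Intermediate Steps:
-12177/19094 + 7290/2877 = -12177*1/19094 + 7290*(1/2877) = -12177/19094 + 2430/959 = 34720677/18311146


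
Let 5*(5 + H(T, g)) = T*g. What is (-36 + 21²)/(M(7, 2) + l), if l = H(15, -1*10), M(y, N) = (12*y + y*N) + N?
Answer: 81/13 ≈ 6.2308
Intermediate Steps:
H(T, g) = -5 + T*g/5 (H(T, g) = -5 + (T*g)/5 = -5 + T*g/5)
M(y, N) = N + 12*y + N*y (M(y, N) = (12*y + N*y) + N = N + 12*y + N*y)
l = -35 (l = -5 + (⅕)*15*(-1*10) = -5 + (⅕)*15*(-10) = -5 - 30 = -35)
(-36 + 21²)/(M(7, 2) + l) = (-36 + 21²)/((2 + 12*7 + 2*7) - 35) = (-36 + 441)/((2 + 84 + 14) - 35) = 405/(100 - 35) = 405/65 = 405*(1/65) = 81/13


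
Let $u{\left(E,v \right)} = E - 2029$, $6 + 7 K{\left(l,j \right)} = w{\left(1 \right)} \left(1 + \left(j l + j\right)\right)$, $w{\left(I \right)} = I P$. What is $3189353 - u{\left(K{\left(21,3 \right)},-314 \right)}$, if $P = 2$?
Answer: $\frac{22339546}{7} \approx 3.1914 \cdot 10^{6}$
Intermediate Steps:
$w{\left(I \right)} = 2 I$ ($w{\left(I \right)} = I 2 = 2 I$)
$K{\left(l,j \right)} = - \frac{4}{7} + \frac{2 j}{7} + \frac{2 j l}{7}$ ($K{\left(l,j \right)} = - \frac{6}{7} + \frac{2 \cdot 1 \left(1 + \left(j l + j\right)\right)}{7} = - \frac{6}{7} + \frac{2 \left(1 + \left(j + j l\right)\right)}{7} = - \frac{6}{7} + \frac{2 \left(1 + j + j l\right)}{7} = - \frac{6}{7} + \frac{2 + 2 j + 2 j l}{7} = - \frac{6}{7} + \left(\frac{2}{7} + \frac{2 j}{7} + \frac{2 j l}{7}\right) = - \frac{4}{7} + \frac{2 j}{7} + \frac{2 j l}{7}$)
$u{\left(E,v \right)} = -2029 + E$
$3189353 - u{\left(K{\left(21,3 \right)},-314 \right)} = 3189353 - \left(-2029 + \left(- \frac{4}{7} + \frac{2}{7} \cdot 3 + \frac{2}{7} \cdot 3 \cdot 21\right)\right) = 3189353 - \left(-2029 + \left(- \frac{4}{7} + \frac{6}{7} + 18\right)\right) = 3189353 - \left(-2029 + \frac{128}{7}\right) = 3189353 - - \frac{14075}{7} = 3189353 + \frac{14075}{7} = \frac{22339546}{7}$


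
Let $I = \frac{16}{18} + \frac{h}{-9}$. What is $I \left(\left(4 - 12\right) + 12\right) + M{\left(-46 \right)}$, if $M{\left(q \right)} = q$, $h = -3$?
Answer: $- \frac{370}{9} \approx -41.111$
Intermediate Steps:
$I = \frac{11}{9}$ ($I = \frac{16}{18} - \frac{3}{-9} = 16 \cdot \frac{1}{18} - - \frac{1}{3} = \frac{8}{9} + \frac{1}{3} = \frac{11}{9} \approx 1.2222$)
$I \left(\left(4 - 12\right) + 12\right) + M{\left(-46 \right)} = \frac{11 \left(\left(4 - 12\right) + 12\right)}{9} - 46 = \frac{11 \left(-8 + 12\right)}{9} - 46 = \frac{11}{9} \cdot 4 - 46 = \frac{44}{9} - 46 = - \frac{370}{9}$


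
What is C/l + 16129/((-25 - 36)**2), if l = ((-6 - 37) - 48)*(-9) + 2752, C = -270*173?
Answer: -116211251/13287691 ≈ -8.7458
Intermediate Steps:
C = -46710
l = 3571 (l = (-43 - 48)*(-9) + 2752 = -91*(-9) + 2752 = 819 + 2752 = 3571)
C/l + 16129/((-25 - 36)**2) = -46710/3571 + 16129/((-25 - 36)**2) = -46710*1/3571 + 16129/((-61)**2) = -46710/3571 + 16129/3721 = -116211251/13287691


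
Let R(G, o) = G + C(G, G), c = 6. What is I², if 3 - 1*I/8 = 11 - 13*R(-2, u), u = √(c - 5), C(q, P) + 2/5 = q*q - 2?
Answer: 278784/25 ≈ 11151.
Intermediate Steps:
C(q, P) = -12/5 + q² (C(q, P) = -⅖ + (q*q - 2) = -⅖ + (q² - 2) = -⅖ + (-2 + q²) = -12/5 + q²)
u = 1 (u = √(6 - 5) = √1 = 1)
R(G, o) = -12/5 + G + G² (R(G, o) = G + (-12/5 + G²) = -12/5 + G + G²)
I = -528/5 (I = 24 - 8*(11 - 13*(-12/5 - 2 + (-2)²)) = 24 - 8*(11 - 13*(-12/5 - 2 + 4)) = 24 - 8*(11 - 13*(-⅖)) = 24 - 8*(11 + 26/5) = 24 - 8*81/5 = 24 - 648/5 = -528/5 ≈ -105.60)
I² = (-528/5)² = 278784/25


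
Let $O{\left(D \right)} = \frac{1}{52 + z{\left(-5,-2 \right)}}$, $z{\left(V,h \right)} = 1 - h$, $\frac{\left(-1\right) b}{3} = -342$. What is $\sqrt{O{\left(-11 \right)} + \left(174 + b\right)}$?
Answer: $\frac{\sqrt{3630055}}{55} \approx 34.641$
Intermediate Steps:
$b = 1026$ ($b = \left(-3\right) \left(-342\right) = 1026$)
$O{\left(D \right)} = \frac{1}{55}$ ($O{\left(D \right)} = \frac{1}{52 + \left(1 - -2\right)} = \frac{1}{52 + \left(1 + 2\right)} = \frac{1}{52 + 3} = \frac{1}{55}$)
$\sqrt{O{\left(-11 \right)} + \left(174 + b\right)} = \sqrt{\frac{1}{55} + \left(174 + 1026\right)} = \sqrt{\frac{1}{55} + 1200} = \sqrt{\frac{66001}{55}} = \frac{\sqrt{3630055}}{55}$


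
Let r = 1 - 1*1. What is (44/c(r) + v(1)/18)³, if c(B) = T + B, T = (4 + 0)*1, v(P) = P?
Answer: 7880599/5832 ≈ 1351.3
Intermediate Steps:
T = 4 (T = 4*1 = 4)
r = 0 (r = 1 - 1 = 0)
c(B) = 4 + B
(44/c(r) + v(1)/18)³ = (44/(4 + 0) + 1/18)³ = (44/4 + 1*(1/18))³ = (44*(¼) + 1/18)³ = (11 + 1/18)³ = (199/18)³ = 7880599/5832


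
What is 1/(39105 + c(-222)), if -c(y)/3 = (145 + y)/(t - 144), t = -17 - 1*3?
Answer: 164/6412989 ≈ 2.5573e-5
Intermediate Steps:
t = -20 (t = -17 - 3 = -20)
c(y) = 435/164 + 3*y/164 (c(y) = -3*(145 + y)/(-20 - 144) = -3*(145 + y)/(-164) = -3*(145 + y)*(-1)/164 = -3*(-145/164 - y/164) = 435/164 + 3*y/164)
1/(39105 + c(-222)) = 1/(39105 + (435/164 + (3/164)*(-222))) = 1/(39105 + (435/164 - 333/82)) = 1/(39105 - 231/164) = 1/(6412989/164) = 164/6412989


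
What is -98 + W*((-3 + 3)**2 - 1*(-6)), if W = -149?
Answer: -992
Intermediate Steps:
-98 + W*((-3 + 3)**2 - 1*(-6)) = -98 - 149*((-3 + 3)**2 - 1*(-6)) = -98 - 149*(0**2 + 6) = -98 - 149*(0 + 6) = -98 - 149*6 = -98 - 894 = -992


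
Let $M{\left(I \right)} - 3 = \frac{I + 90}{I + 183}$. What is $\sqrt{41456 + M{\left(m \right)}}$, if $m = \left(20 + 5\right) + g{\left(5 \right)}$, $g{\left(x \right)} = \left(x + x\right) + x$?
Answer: $\frac{\sqrt{2061743601}}{223} \approx 203.62$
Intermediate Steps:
$g{\left(x \right)} = 3 x$ ($g{\left(x \right)} = 2 x + x = 3 x$)
$m = 40$ ($m = \left(20 + 5\right) + 3 \cdot 5 = 25 + 15 = 40$)
$M{\left(I \right)} = 3 + \frac{90 + I}{183 + I}$ ($M{\left(I \right)} = 3 + \frac{I + 90}{I + 183} = 3 + \frac{90 + I}{183 + I}$)
$\sqrt{41456 + M{\left(m \right)}} = \sqrt{41456 + \frac{639 + 4 \cdot 40}{183 + 40}} = \sqrt{41456 + \frac{639 + 160}{223}} = \sqrt{41456 + \frac{1}{223} \cdot 799} = \sqrt{41456 + \frac{799}{223}} = \sqrt{\frac{9245487}{223}} = \frac{\sqrt{2061743601}}{223}$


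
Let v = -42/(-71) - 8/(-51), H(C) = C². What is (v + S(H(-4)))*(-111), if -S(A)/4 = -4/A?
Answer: -234247/1207 ≈ -194.07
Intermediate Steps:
S(A) = 16/A (S(A) = -(-16)/A = 16/A)
v = 2710/3621 (v = -42*(-1/71) - 8*(-1/51) = 42/71 + 8/51 = 2710/3621 ≈ 0.74841)
(v + S(H(-4)))*(-111) = (2710/3621 + 16/((-4)²))*(-111) = (2710/3621 + 16/16)*(-111) = (2710/3621 + 16*(1/16))*(-111) = (2710/3621 + 1)*(-111) = (6331/3621)*(-111) = -234247/1207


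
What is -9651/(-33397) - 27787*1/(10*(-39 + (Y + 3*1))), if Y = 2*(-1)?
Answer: 931669819/12690860 ≈ 73.413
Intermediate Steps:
Y = -2
-9651/(-33397) - 27787*1/(10*(-39 + (Y + 3*1))) = -9651/(-33397) - 27787*1/(10*(-39 + (-2 + 3*1))) = -9651*(-1/33397) - 27787*1/(10*(-39 + (-2 + 3))) = 9651/33397 - 27787*1/(10*(-39 + 1)) = 9651/33397 - 27787/(10*(-38)) = 9651/33397 - 27787/(-380) = 9651/33397 - 27787*(-1/380) = 9651/33397 + 27787/380 = 931669819/12690860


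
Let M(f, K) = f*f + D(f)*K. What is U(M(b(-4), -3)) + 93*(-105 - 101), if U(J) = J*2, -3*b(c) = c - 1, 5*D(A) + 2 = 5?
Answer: -862022/45 ≈ -19156.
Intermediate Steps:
D(A) = ⅗ (D(A) = -⅖ + (⅕)*5 = -⅖ + 1 = ⅗)
b(c) = ⅓ - c/3 (b(c) = -(c - 1)/3 = -(-1 + c)/3 = ⅓ - c/3)
M(f, K) = f² + 3*K/5 (M(f, K) = f*f + 3*K/5 = f² + 3*K/5)
U(J) = 2*J
U(M(b(-4), -3)) + 93*(-105 - 101) = 2*((⅓ - ⅓*(-4))² + (⅗)*(-3)) + 93*(-105 - 101) = 2*((⅓ + 4/3)² - 9/5) + 93*(-206) = 2*((5/3)² - 9/5) - 19158 = 2*(25/9 - 9/5) - 19158 = 2*(44/45) - 19158 = 88/45 - 19158 = -862022/45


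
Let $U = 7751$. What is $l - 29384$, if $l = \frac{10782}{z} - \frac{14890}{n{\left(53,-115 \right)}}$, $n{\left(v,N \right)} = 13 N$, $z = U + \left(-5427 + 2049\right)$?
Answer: $- \frac{38404126756}{1307527} \approx -29372.0$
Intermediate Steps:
$z = 4373$ ($z = 7751 + \left(-5427 + 2049\right) = 7751 - 3378 = 4373$)
$l = \frac{16246612}{1307527}$ ($l = \frac{10782}{4373} - \frac{14890}{13 \left(-115\right)} = 10782 \cdot \frac{1}{4373} - \frac{14890}{-1495} = \frac{10782}{4373} - - \frac{2978}{299} = \frac{10782}{4373} + \frac{2978}{299} = \frac{16246612}{1307527} \approx 12.425$)
$l - 29384 = \frac{16246612}{1307527} - 29384 = - \frac{38404126756}{1307527}$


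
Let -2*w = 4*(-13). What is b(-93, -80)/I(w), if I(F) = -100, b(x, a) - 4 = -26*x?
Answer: -1211/50 ≈ -24.220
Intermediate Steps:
w = 26 (w = -2*(-13) = -1/2*(-52) = 26)
b(x, a) = 4 - 26*x
b(-93, -80)/I(w) = (4 - 26*(-93))/(-100) = (4 + 2418)*(-1/100) = 2422*(-1/100) = -1211/50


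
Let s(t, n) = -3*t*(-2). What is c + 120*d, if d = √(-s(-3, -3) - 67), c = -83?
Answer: -83 + 840*I ≈ -83.0 + 840.0*I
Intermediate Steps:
s(t, n) = 6*t
d = 7*I (d = √(-6*(-3) - 67) = √(-1*(-18) - 67) = √(18 - 67) = √(-49) = 7*I ≈ 7.0*I)
c + 120*d = -83 + 120*(7*I) = -83 + 840*I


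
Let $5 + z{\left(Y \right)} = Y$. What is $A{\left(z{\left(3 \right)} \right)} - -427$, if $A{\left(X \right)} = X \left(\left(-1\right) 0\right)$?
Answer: $427$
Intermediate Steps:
$z{\left(Y \right)} = -5 + Y$
$A{\left(X \right)} = 0$ ($A{\left(X \right)} = X 0 = 0$)
$A{\left(z{\left(3 \right)} \right)} - -427 = 0 - -427 = 0 + 427 = 427$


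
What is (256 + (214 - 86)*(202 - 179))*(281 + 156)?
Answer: 1398400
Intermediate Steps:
(256 + (214 - 86)*(202 - 179))*(281 + 156) = (256 + 128*23)*437 = (256 + 2944)*437 = 3200*437 = 1398400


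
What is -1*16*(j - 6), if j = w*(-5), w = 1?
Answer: 176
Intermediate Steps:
j = -5 (j = 1*(-5) = -5)
-1*16*(j - 6) = -1*16*(-5 - 6) = -16*(-11) = -1*(-176) = 176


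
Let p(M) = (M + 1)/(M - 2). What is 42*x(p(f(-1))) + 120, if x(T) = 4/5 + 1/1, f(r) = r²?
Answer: 978/5 ≈ 195.60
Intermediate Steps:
p(M) = (1 + M)/(-2 + M)
x(T) = 9/5 (x(T) = 4*(⅕) + 1*1 = ⅘ + 1 = 9/5)
42*x(p(f(-1))) + 120 = 42*(9/5) + 120 = 378/5 + 120 = 978/5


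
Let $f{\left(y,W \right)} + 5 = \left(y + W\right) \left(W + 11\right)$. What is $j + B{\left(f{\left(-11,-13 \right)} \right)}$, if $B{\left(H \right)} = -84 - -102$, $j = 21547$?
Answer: $21565$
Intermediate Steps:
$f{\left(y,W \right)} = -5 + \left(11 + W\right) \left(W + y\right)$ ($f{\left(y,W \right)} = -5 + \left(y + W\right) \left(W + 11\right) = -5 + \left(W + y\right) \left(11 + W\right) = -5 + \left(11 + W\right) \left(W + y\right)$)
$B{\left(H \right)} = 18$ ($B{\left(H \right)} = -84 + 102 = 18$)
$j + B{\left(f{\left(-11,-13 \right)} \right)} = 21547 + 18 = 21565$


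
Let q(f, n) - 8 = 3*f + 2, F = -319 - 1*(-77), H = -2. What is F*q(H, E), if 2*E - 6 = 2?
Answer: -968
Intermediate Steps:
E = 4 (E = 3 + (½)*2 = 3 + 1 = 4)
F = -242 (F = -319 + 77 = -242)
q(f, n) = 10 + 3*f (q(f, n) = 8 + (3*f + 2) = 8 + (2 + 3*f) = 10 + 3*f)
F*q(H, E) = -242*(10 + 3*(-2)) = -242*(10 - 6) = -242*4 = -968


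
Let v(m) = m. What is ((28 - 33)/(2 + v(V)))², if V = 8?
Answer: ¼ ≈ 0.25000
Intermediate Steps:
((28 - 33)/(2 + v(V)))² = ((28 - 33)/(2 + 8))² = (-5/10)² = (-5*⅒)² = (-½)² = ¼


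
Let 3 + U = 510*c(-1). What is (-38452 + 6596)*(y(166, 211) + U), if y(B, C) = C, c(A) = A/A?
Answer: -22872608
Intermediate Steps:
c(A) = 1
U = 507 (U = -3 + 510*1 = -3 + 510 = 507)
(-38452 + 6596)*(y(166, 211) + U) = (-38452 + 6596)*(211 + 507) = -31856*718 = -22872608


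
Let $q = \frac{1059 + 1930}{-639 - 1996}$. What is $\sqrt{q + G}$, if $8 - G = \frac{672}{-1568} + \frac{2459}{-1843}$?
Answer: $\frac{\sqrt{9971063168850735}}{33994135} \approx 2.9374$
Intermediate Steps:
$G = \frac{125950}{12901}$ ($G = 8 - \left(\frac{672}{-1568} + \frac{2459}{-1843}\right) = 8 - \left(672 \left(- \frac{1}{1568}\right) + 2459 \left(- \frac{1}{1843}\right)\right) = 8 - \left(- \frac{3}{7} - \frac{2459}{1843}\right) = 8 - - \frac{22742}{12901} = 8 + \frac{22742}{12901} = \frac{125950}{12901} \approx 9.7628$)
$q = - \frac{2989}{2635}$ ($q = \frac{2989}{-2635} = 2989 \left(- \frac{1}{2635}\right) = - \frac{2989}{2635} \approx -1.1343$)
$\sqrt{q + G} = \sqrt{- \frac{2989}{2635} + \frac{125950}{12901}} = \sqrt{\frac{293317161}{33994135}} = \frac{\sqrt{9971063168850735}}{33994135}$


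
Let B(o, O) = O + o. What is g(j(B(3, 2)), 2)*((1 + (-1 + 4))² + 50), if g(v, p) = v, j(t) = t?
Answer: 330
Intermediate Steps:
g(j(B(3, 2)), 2)*((1 + (-1 + 4))² + 50) = (2 + 3)*((1 + (-1 + 4))² + 50) = 5*((1 + 3)² + 50) = 5*(4² + 50) = 5*(16 + 50) = 5*66 = 330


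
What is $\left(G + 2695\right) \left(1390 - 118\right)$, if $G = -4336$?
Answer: $-2087352$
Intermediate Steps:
$\left(G + 2695\right) \left(1390 - 118\right) = \left(-4336 + 2695\right) \left(1390 - 118\right) = \left(-1641\right) 1272 = -2087352$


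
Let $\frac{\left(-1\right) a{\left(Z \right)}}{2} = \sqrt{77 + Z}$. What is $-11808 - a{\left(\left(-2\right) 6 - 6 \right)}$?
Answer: $-11808 + 2 \sqrt{59} \approx -11793.0$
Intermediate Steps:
$a{\left(Z \right)} = - 2 \sqrt{77 + Z}$
$-11808 - a{\left(\left(-2\right) 6 - 6 \right)} = -11808 - - 2 \sqrt{77 - 18} = -11808 - - 2 \sqrt{59} = -11808 + 2 \sqrt{59}$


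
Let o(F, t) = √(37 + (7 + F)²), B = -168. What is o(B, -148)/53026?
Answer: √25958/53026 ≈ 0.0030384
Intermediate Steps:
o(B, -148)/53026 = √(37 + (7 - 168)²)/53026 = √(37 + (-161)²)*(1/53026) = √(37 + 25921)*(1/53026) = √25958*(1/53026) = √25958/53026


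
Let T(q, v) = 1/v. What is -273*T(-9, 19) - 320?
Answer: -6353/19 ≈ -334.37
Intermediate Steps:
-273*T(-9, 19) - 320 = -273/19 - 320 = -6353/19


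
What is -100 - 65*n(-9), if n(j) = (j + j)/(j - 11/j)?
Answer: -1753/7 ≈ -250.43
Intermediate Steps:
n(j) = 2*j/(j - 11/j) (n(j) = (2*j)/(j - 11/j) = 2*j/(j - 11/j))
-100 - 65*n(-9) = -100 - 130*(-9)²/(-11 + (-9)²) = -100 - 130*81/(-11 + 81) = -100 - 130*81/70 = -100 - 65*81/35 = -100 - 1053/7 = -1753/7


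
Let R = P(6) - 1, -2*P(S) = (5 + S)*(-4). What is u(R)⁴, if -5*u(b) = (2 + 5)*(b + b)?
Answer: 7471182096/625 ≈ 1.1954e+7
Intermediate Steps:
P(S) = 10 + 2*S (P(S) = -(5 + S)*(-4)/2 = -(-20 - 4*S)/2 = 10 + 2*S)
R = 21 (R = (10 + 2*6) - 1 = (10 + 12) - 1 = 22 - 1 = 21)
u(b) = -14*b/5 (u(b) = -(2 + 5)*(b + b)/5 = -7*2*b/5 = -14*b/5)
u(R)⁴ = (-14/5*21)⁴ = (-294/5)⁴ = 7471182096/625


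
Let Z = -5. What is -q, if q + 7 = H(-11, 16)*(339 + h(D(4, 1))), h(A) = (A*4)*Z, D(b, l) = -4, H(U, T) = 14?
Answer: -5859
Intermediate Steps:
h(A) = -20*A (h(A) = (A*4)*(-5) = (4*A)*(-5) = -20*A)
q = 5859 (q = -7 + 14*(339 - 20*(-4)) = -7 + 14*(339 + 80) = -7 + 14*419 = -7 + 5866 = 5859)
-q = -1*5859 = -5859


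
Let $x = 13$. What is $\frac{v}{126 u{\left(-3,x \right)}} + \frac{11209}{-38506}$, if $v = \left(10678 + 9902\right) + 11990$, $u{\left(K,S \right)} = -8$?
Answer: $- \frac{316359773}{9703512} \approx -32.603$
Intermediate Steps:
$v = 32570$ ($v = 20580 + 11990 = 32570$)
$\frac{v}{126 u{\left(-3,x \right)}} + \frac{11209}{-38506} = \frac{32570}{126 \left(-8\right)} + \frac{11209}{-38506} = \frac{32570}{-1008} + 11209 \left(- \frac{1}{38506}\right) = 32570 \left(- \frac{1}{1008}\right) - \frac{11209}{38506} = - \frac{16285}{504} - \frac{11209}{38506} = - \frac{316359773}{9703512}$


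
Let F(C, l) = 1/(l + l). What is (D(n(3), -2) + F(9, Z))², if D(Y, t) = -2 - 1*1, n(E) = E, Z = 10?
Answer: 3481/400 ≈ 8.7025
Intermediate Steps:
D(Y, t) = -3 (D(Y, t) = -2 - 1 = -3)
F(C, l) = 1/(2*l)
(D(n(3), -2) + F(9, Z))² = (-3 + (½)/10)² = (-3 + (½)*(⅒))² = (-3 + 1/20)² = (-59/20)² = 3481/400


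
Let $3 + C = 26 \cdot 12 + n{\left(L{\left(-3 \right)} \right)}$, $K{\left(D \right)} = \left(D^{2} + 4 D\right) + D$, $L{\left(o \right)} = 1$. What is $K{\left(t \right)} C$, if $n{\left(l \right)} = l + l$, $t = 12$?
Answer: $63444$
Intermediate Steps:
$n{\left(l \right)} = 2 l$
$K{\left(D \right)} = D^{2} + 5 D$
$C = 311$ ($C = -3 + \left(26 \cdot 12 + 2 \cdot 1\right) = -3 + \left(312 + 2\right) = -3 + 314 = 311$)
$K{\left(t \right)} C = 12 \left(5 + 12\right) 311 = 12 \cdot 17 \cdot 311 = 204 \cdot 311 = 63444$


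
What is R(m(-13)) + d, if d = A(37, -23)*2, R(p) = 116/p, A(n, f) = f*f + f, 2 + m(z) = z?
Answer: 15064/15 ≈ 1004.3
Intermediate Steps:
m(z) = -2 + z
A(n, f) = f + f² (A(n, f) = f² + f = f + f²)
d = 1012 (d = -23*(1 - 23)*2 = -23*(-22)*2 = 506*2 = 1012)
R(m(-13)) + d = 116/(-2 - 13) + 1012 = 116/(-15) + 1012 = 116*(-1/15) + 1012 = -116/15 + 1012 = 15064/15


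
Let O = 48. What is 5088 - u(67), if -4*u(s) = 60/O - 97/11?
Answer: 895155/176 ≈ 5086.1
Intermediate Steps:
u(s) = 333/176 (u(s) = -(60/48 - 97/11)/4 = -(60*(1/48) - 97*1/11)/4 = -(5/4 - 97/11)/4 = -1/4*(-333/44) = 333/176)
5088 - u(67) = 5088 - 1*333/176 = 5088 - 333/176 = 895155/176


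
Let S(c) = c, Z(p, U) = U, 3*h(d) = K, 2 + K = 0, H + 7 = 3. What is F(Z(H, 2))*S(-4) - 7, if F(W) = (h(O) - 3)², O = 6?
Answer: -547/9 ≈ -60.778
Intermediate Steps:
H = -4 (H = -7 + 3 = -4)
K = -2 (K = -2 + 0 = -2)
h(d) = -⅔ (h(d) = (⅓)*(-2) = -⅔)
F(W) = 121/9 (F(W) = (-⅔ - 3)² = (-11/3)² = 121/9)
F(Z(H, 2))*S(-4) - 7 = (121/9)*(-4) - 7 = -484/9 - 7 = -547/9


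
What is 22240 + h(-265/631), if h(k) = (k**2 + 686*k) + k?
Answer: 8740294160/398161 ≈ 21952.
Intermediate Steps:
h(k) = k**2 + 687*k
22240 + h(-265/631) = 22240 + (-265/631)*(687 - 265/631) = 22240 + (-265*1/631)*(687 - 265*1/631) = 22240 - 265*(687 - 265/631)/631 = 22240 - 265/631*433232/631 = 22240 - 114806480/398161 = 8740294160/398161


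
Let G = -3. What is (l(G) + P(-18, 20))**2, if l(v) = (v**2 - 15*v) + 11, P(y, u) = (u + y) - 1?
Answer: 4356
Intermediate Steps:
P(y, u) = -1 + u + y
l(v) = 11 + v**2 - 15*v
(l(G) + P(-18, 20))**2 = ((11 + (-3)**2 - 15*(-3)) + (-1 + 20 - 18))**2 = ((11 + 9 + 45) + 1)**2 = (65 + 1)**2 = 66**2 = 4356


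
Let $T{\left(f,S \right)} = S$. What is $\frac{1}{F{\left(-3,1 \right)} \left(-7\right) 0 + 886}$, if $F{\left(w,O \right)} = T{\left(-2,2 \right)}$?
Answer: $\frac{1}{886} \approx 0.0011287$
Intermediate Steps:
$F{\left(w,O \right)} = 2$
$\frac{1}{F{\left(-3,1 \right)} \left(-7\right) 0 + 886} = \frac{1}{2 \left(-7\right) 0 + 886} = \frac{1}{\left(-14\right) 0 + 886} = \frac{1}{0 + 886} = \frac{1}{886}$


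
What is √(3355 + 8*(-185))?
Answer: 25*√3 ≈ 43.301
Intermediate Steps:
√(3355 + 8*(-185)) = √(3355 - 1480) = √1875 = 25*√3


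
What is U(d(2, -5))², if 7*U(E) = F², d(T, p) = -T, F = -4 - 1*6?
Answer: 10000/49 ≈ 204.08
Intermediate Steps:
F = -10 (F = -4 - 6 = -10)
U(E) = 100/7 (U(E) = (⅐)*(-10)² = (⅐)*100 = 100/7)
U(d(2, -5))² = (100/7)² = 10000/49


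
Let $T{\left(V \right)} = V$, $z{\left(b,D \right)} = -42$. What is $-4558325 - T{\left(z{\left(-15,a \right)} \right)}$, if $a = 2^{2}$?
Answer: $-4558283$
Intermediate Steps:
$a = 4$
$-4558325 - T{\left(z{\left(-15,a \right)} \right)} = -4558325 - -42 = -4558325 + 42 = -4558283$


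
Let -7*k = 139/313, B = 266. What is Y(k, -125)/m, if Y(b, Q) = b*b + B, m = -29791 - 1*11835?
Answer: -1276947267/199824822106 ≈ -0.0063903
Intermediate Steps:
m = -41626 (m = -29791 - 11835 = -41626)
k = -139/2191 (k = -139/(7*313) = -1/7*139/313 = -139/2191 ≈ -0.063441)
Y(b, Q) = 266 + b**2 (Y(b, Q) = b*b + 266 = b**2 + 266 = 266 + b**2)
Y(k, -125)/m = (266 + (-139/2191)**2)/(-41626) = (266 + 19321/4800481)*(-1/41626) = (1276947267/4800481)*(-1/41626) = -1276947267/199824822106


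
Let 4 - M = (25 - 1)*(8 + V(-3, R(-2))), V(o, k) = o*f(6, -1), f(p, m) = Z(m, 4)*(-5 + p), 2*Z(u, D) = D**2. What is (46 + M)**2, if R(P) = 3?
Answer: 188356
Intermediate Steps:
Z(u, D) = D**2/2
f(p, m) = -40 + 8*p (f(p, m) = ((1/2)*4**2)*(-5 + p) = ((1/2)*16)*(-5 + p) = 8*(-5 + p) = -40 + 8*p)
V(o, k) = 8*o (V(o, k) = o*(-40 + 8*6) = o*(-40 + 48) = o*8 = 8*o)
M = 388 (M = 4 - (25 - 1)*(8 + 8*(-3)) = 4 - 24*(8 - 24) = 4 - 24*(-16) = 4 - 1*(-384) = 4 + 384 = 388)
(46 + M)**2 = (46 + 388)**2 = 434**2 = 188356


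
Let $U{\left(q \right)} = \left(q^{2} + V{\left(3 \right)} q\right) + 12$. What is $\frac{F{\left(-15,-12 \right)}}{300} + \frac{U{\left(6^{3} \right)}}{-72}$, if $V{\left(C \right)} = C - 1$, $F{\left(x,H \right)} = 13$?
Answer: $- \frac{196237}{300} \approx -654.12$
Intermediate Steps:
$V{\left(C \right)} = -1 + C$ ($V{\left(C \right)} = C - 1 = -1 + C$)
$U{\left(q \right)} = 12 + q^{2} + 2 q$ ($U{\left(q \right)} = \left(q^{2} + \left(-1 + 3\right) q\right) + 12 = \left(q^{2} + 2 q\right) + 12 = 12 + q^{2} + 2 q$)
$\frac{F{\left(-15,-12 \right)}}{300} + \frac{U{\left(6^{3} \right)}}{-72} = \frac{13}{300} + \frac{12 + \left(6^{3}\right)^{2} + 2 \cdot 6^{3}}{-72} = 13 \cdot \frac{1}{300} + \left(12 + 216^{2} + 2 \cdot 216\right) \left(- \frac{1}{72}\right) = \frac{13}{300} + \left(12 + 46656 + 432\right) \left(- \frac{1}{72}\right) = \frac{13}{300} + 47100 \left(- \frac{1}{72}\right) = \frac{13}{300} - \frac{3925}{6} = - \frac{196237}{300}$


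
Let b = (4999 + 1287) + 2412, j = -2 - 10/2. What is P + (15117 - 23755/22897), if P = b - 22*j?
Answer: 548794438/22897 ≈ 23968.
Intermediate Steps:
j = -7 (j = -2 - 10/2 = -2 - 1*5 = -2 - 5 = -7)
b = 8698 (b = 6286 + 2412 = 8698)
P = 8852 (P = 8698 - 22*(-7) = 8698 + 154 = 8852)
P + (15117 - 23755/22897) = 8852 + (15117 - 23755/22897) = 8852 + 346110194/22897 = 548794438/22897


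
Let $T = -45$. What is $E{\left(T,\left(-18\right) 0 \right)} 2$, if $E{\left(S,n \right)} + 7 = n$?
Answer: $-14$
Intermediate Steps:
$E{\left(S,n \right)} = -7 + n$
$E{\left(T,\left(-18\right) 0 \right)} 2 = \left(-7 - 0\right) 2 = \left(-7 + 0\right) 2 = \left(-7\right) 2 = -14$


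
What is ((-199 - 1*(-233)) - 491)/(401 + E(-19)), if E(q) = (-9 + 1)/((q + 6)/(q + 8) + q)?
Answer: -22393/19671 ≈ -1.1384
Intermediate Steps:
E(q) = -8/(q + (6 + q)/(8 + q)) (E(q) = -8/((6 + q)/(8 + q) + q) = -8/(q + (6 + q)/(8 + q)))
((-199 - 1*(-233)) - 491)/(401 + E(-19)) = ((-199 - 1*(-233)) - 491)/(401 + 8*(-8 - 1*(-19))/(6 + (-19)**2 + 9*(-19))) = ((-199 + 233) - 491)/(401 + 8*(-8 + 19)/(6 + 361 - 171)) = (34 - 491)/(401 + 8*11/196) = -457/(401 + 8*(1/196)*11) = -457/(401 + 22/49) = -457/19671/49 = -457*49/19671 = -22393/19671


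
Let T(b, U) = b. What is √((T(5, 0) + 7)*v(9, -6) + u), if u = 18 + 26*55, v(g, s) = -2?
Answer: 4*√89 ≈ 37.736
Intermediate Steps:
u = 1448 (u = 18 + 1430 = 1448)
√((T(5, 0) + 7)*v(9, -6) + u) = √((5 + 7)*(-2) + 1448) = √(12*(-2) + 1448) = √(-24 + 1448) = √1424 = 4*√89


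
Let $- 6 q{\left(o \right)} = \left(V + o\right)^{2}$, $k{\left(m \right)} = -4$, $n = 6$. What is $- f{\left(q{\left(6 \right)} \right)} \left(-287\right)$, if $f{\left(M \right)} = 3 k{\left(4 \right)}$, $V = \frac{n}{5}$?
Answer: $-3444$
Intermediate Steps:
$V = \frac{6}{5} \approx 1.2$
$q{\left(o \right)} = - \frac{\left(\frac{6}{5} + o\right)^{2}}{6}$
$f{\left(M \right)} = -12$ ($f{\left(M \right)} = 3 \left(-4\right) = -12$)
$- f{\left(q{\left(6 \right)} \right)} \left(-287\right) = - \left(-12\right) \left(-287\right) = \left(-1\right) 3444 = -3444$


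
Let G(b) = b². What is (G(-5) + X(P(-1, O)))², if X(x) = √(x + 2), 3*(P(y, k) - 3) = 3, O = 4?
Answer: (25 + √6)² ≈ 753.47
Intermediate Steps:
P(y, k) = 4 (P(y, k) = 3 + (⅓)*3 = 3 + 1 = 4)
X(x) = √(2 + x)
(G(-5) + X(P(-1, O)))² = ((-5)² + √(2 + 4))² = (25 + √6)²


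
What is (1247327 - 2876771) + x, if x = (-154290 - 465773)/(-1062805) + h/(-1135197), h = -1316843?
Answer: -1965910753988110714/1206493047585 ≈ -1.6294e+6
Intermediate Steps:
x = 2103440982026/1206493047585 (x = (-154290 - 465773)/(-1062805) - 1316843/(-1135197) = -620063*(-1/1062805) - 1316843*(-1/1135197) = 620063/1062805 + 1316843/1135197 = 2103440982026/1206493047585 ≈ 1.7434)
(1247327 - 2876771) + x = (1247327 - 2876771) + 2103440982026/1206493047585 = -1629444 + 2103440982026/1206493047585 = -1965910753988110714/1206493047585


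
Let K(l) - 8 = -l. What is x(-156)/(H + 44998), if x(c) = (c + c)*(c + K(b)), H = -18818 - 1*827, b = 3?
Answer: 15704/8451 ≈ 1.8582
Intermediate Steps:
K(l) = 8 - l
H = -19645 (H = -18818 - 827 = -19645)
x(c) = 2*c*(5 + c) (x(c) = (c + c)*(c + (8 - 1*3)) = (2*c)*(c + (8 - 3)) = (2*c)*(c + 5) = (2*c)*(5 + c) = 2*c*(5 + c))
x(-156)/(H + 44998) = (2*(-156)*(5 - 156))/(-19645 + 44998) = (2*(-156)*(-151))/25353 = 47112*(1/25353) = 15704/8451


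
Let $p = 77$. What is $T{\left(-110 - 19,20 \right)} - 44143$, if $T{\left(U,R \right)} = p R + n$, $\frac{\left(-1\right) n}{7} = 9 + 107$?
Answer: $-43415$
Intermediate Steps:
$n = -812$ ($n = - 7 \left(9 + 107\right) = \left(-7\right) 116 = -812$)
$T{\left(U,R \right)} = -812 + 77 R$ ($T{\left(U,R \right)} = 77 R - 812 = -812 + 77 R$)
$T{\left(-110 - 19,20 \right)} - 44143 = \left(-812 + 77 \cdot 20\right) - 44143 = \left(-812 + 1540\right) - 44143 = 728 - 44143 = -43415$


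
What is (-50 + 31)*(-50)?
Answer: 950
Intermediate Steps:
(-50 + 31)*(-50) = -19*(-50) = 950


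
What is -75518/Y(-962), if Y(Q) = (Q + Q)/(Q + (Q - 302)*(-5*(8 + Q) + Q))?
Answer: -90891085983/481 ≈ -1.8896e+8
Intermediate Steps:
Y(Q) = 2*Q/(Q + (-302 + Q)*(-40 - 4*Q)) (Y(Q) = (2*Q)/(Q + (-302 + Q)*((-40 - 5*Q) + Q)) = (2*Q)/(Q + (-302 + Q)*(-40 - 4*Q)) = 2*Q/(Q + (-302 + Q)*(-40 - 4*Q)))
-75518/Y(-962) = -75518/(2*(-962)/(12080 - 4*(-962)² + 1169*(-962))) = -75518/(2*(-962)/(12080 - 4*925444 - 1124578)) = -75518/(2*(-962)/(12080 - 3701776 - 1124578)) = -75518/(2*(-962)/(-4814274)) = -75518/(2*(-962)*(-1/4814274)) = -75518/962/2407137 = -75518*2407137/962 = -90891085983/481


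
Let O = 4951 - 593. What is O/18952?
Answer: 2179/9476 ≈ 0.22995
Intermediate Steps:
O = 4358
O/18952 = 4358/18952 = 4358*(1/18952) = 2179/9476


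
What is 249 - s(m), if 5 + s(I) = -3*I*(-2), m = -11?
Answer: 320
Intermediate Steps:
s(I) = -5 + 6*I (s(I) = -5 - 3*I*(-2) = -5 + 6*I)
249 - s(m) = 249 - (-5 + 6*(-11)) = 249 - (-5 - 66) = 249 - 1*(-71) = 249 + 71 = 320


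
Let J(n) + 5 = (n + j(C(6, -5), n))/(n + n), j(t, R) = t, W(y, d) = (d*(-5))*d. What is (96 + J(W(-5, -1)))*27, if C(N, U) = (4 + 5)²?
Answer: 11259/5 ≈ 2251.8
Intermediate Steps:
C(N, U) = 81 (C(N, U) = 9² = 81)
W(y, d) = -5*d² (W(y, d) = (-5*d)*d = -5*d²)
J(n) = -5 + (81 + n)/(2*n) (J(n) = -5 + (n + 81)/(n + n) = -5 + (81 + n)/((2*n)) = -5 + (81 + n)*(1/(2*n)) = -5 + (81 + n)/(2*n))
(96 + J(W(-5, -1)))*27 = (96 + 9*(9 - (-5)*(-1)²)/(2*((-5*(-1)²))))*27 = (96 + 9*(9 - (-5))/(2*((-5*1))))*27 = (96 + (9/2)*(9 - 1*(-5))/(-5))*27 = (96 + (9/2)*(-⅕)*(9 + 5))*27 = (96 + (9/2)*(-⅕)*14)*27 = (96 - 63/5)*27 = (417/5)*27 = 11259/5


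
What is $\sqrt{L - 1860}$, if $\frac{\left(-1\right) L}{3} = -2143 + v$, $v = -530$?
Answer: $\sqrt{6159} \approx 78.479$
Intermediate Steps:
$L = 8019$ ($L = - 3 \left(-2143 - 530\right) = \left(-3\right) \left(-2673\right) = 8019$)
$\sqrt{L - 1860} = \sqrt{8019 - 1860} = \sqrt{6159}$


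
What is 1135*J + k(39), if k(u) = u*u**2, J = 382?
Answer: 492889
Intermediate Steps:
k(u) = u**3
1135*J + k(39) = 1135*382 + 39**3 = 433570 + 59319 = 492889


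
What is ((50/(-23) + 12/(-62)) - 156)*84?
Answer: -9484944/713 ≈ -13303.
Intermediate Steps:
((50/(-23) + 12/(-62)) - 156)*84 = ((50*(-1/23) + 12*(-1/62)) - 156)*84 = ((-50/23 - 6/31) - 156)*84 = (-1688/713 - 156)*84 = -112916/713*84 = -9484944/713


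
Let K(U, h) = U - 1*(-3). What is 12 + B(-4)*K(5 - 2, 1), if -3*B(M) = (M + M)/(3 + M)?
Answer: -4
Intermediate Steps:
B(M) = -2*M/(3*(3 + M)) (B(M) = -(M + M)/(3*(3 + M)) = -2*M/(3*(3 + M)))
K(U, h) = 3 + U (K(U, h) = U + 3 = 3 + U)
12 + B(-4)*K(5 - 2, 1) = 12 + (-2*(-4)/(9 + 3*(-4)))*(3 + (5 - 2)) = 12 + (-2*(-4)/(9 - 12))*(3 + 3) = 12 - 2*(-4)/(-3)*6 = 12 - 2*(-4)*(-⅓)*6 = 12 - 8/3*6 = 12 - 16 = -4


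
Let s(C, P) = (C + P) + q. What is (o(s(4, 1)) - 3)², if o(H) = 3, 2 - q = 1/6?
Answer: 0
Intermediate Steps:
q = 11/6 (q = 2 - 1/6 = 2 - 1*⅙ = 2 - ⅙ = 11/6 ≈ 1.8333)
s(C, P) = 11/6 + C + P (s(C, P) = (C + P) + 11/6 = 11/6 + C + P)
(o(s(4, 1)) - 3)² = (3 - 3)² = 0² = 0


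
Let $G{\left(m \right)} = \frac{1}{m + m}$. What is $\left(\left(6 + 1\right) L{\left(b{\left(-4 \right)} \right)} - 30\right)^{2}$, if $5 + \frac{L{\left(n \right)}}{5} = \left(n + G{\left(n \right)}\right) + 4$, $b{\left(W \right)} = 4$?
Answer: $\frac{403225}{64} \approx 6300.4$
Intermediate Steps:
$G{\left(m \right)} = \frac{1}{2 m}$
$L{\left(n \right)} = -5 + 5 n + \frac{5}{2 n}$ ($L{\left(n \right)} = -25 + 5 \left(\left(n + \frac{1}{2 n}\right) + 4\right) = -25 + 5 \left(4 + n + \frac{1}{2 n}\right) = -25 + \left(20 + 5 n + \frac{5}{2 n}\right) = -5 + 5 n + \frac{5}{2 n}$)
$\left(\left(6 + 1\right) L{\left(b{\left(-4 \right)} \right)} - 30\right)^{2} = \left(\left(6 + 1\right) \left(-5 + 5 \cdot 4 + \frac{5}{2 \cdot 4}\right) - 30\right)^{2} = \left(7 \left(-5 + 20 + \frac{5}{2} \cdot \frac{1}{4}\right) - 30\right)^{2} = \left(7 \left(-5 + 20 + \frac{5}{8}\right) - 30\right)^{2} = \left(7 \cdot \frac{125}{8} - 30\right)^{2} = \left(\frac{875}{8} - 30\right)^{2} = \left(\frac{635}{8}\right)^{2} = \frac{403225}{64}$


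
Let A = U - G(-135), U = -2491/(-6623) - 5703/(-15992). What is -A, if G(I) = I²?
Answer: 1930223559559/105915016 ≈ 18224.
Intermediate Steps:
U = 77607041/105915016 (U = -2491*(-1/6623) - 5703*(-1/15992) = 2491/6623 + 5703/15992 = 77607041/105915016 ≈ 0.73273)
A = -1930223559559/105915016 (A = 77607041/105915016 - 1*(-135)² = 77607041/105915016 - 1*18225 = 77607041/105915016 - 18225 = -1930223559559/105915016 ≈ -18224.)
-A = -1*(-1930223559559/105915016) = 1930223559559/105915016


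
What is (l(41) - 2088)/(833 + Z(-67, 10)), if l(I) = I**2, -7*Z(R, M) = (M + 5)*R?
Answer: -2849/6836 ≈ -0.41676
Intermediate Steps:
Z(R, M) = -R*(5 + M)/7 (Z(R, M) = -(M + 5)*R/7 = -(5 + M)*R/7 = -R*(5 + M)/7)
(l(41) - 2088)/(833 + Z(-67, 10)) = (41**2 - 2088)/(833 - 1/7*(-67)*(5 + 10)) = (1681 - 2088)/(833 - 1/7*(-67)*15) = -407/(833 + 1005/7) = -407/6836/7 = -407*7/6836 = -2849/6836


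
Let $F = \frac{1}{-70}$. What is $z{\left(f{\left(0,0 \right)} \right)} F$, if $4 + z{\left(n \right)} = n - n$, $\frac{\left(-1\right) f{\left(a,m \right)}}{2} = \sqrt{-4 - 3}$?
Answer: $\frac{2}{35} \approx 0.057143$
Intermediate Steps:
$f{\left(a,m \right)} = - 2 i \sqrt{7}$ ($f{\left(a,m \right)} = - 2 \sqrt{-4 - 3} = - 2 \sqrt{-7} = - 2 i \sqrt{7}$)
$F = - \frac{1}{70} \approx -0.014286$
$z{\left(n \right)} = -4$ ($z{\left(n \right)} = -4 + \left(n - n\right) = -4 + 0 = -4$)
$z{\left(f{\left(0,0 \right)} \right)} F = \left(-4\right) \left(- \frac{1}{70}\right) = \frac{2}{35}$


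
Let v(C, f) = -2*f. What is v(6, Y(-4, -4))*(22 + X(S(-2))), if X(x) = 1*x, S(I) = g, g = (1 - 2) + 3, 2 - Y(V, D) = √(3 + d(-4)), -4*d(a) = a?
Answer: 0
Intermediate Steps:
d(a) = -a/4
Y(V, D) = 0 (Y(V, D) = 2 - √(3 - ¼*(-4)) = 2 - √(3 + 1) = 2 - √4 = 2 - 1*2 = 2 - 2 = 0)
g = 2 (g = -1 + 3 = 2)
S(I) = 2
X(x) = x
v(6, Y(-4, -4))*(22 + X(S(-2))) = (-2*0)*(22 + 2) = 0*24 = 0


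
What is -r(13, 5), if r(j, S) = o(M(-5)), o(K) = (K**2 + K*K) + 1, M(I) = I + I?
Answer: -201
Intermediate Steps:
M(I) = 2*I
o(K) = 1 + 2*K**2 (o(K) = (K**2 + K**2) + 1 = 2*K**2 + 1 = 1 + 2*K**2)
r(j, S) = 201 (r(j, S) = 1 + 2*(2*(-5))**2 = 1 + 2*(-10)**2 = 1 + 2*100 = 1 + 200 = 201)
-r(13, 5) = -1*201 = -201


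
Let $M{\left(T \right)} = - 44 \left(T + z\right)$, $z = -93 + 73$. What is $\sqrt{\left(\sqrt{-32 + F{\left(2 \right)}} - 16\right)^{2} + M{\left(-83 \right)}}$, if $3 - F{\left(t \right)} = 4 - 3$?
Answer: $\sqrt{4758 - 32 i \sqrt{30}} \approx 68.99 - 1.27 i$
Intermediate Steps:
$z = -20$
$F{\left(t \right)} = 2$ ($F{\left(t \right)} = 3 - \left(4 - 3\right) = 3 - 1 = 2$)
$M{\left(T \right)} = 880 - 44 T$ ($M{\left(T \right)} = - 44 \left(T - 20\right) = - 44 \left(-20 + T\right) = 880 - 44 T$)
$\sqrt{\left(\sqrt{-32 + F{\left(2 \right)}} - 16\right)^{2} + M{\left(-83 \right)}} = \sqrt{\left(\sqrt{-32 + 2} - 16\right)^{2} + \left(880 - -3652\right)} = \sqrt{\left(\sqrt{-30} - 16\right)^{2} + \left(880 + 3652\right)} = \sqrt{\left(i \sqrt{30} - 16\right)^{2} + 4532} = \sqrt{\left(-16 + i \sqrt{30}\right)^{2} + 4532} = \sqrt{4532 + \left(-16 + i \sqrt{30}\right)^{2}}$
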